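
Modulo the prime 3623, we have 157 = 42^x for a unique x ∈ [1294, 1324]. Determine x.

Compute 42^1294 mod 3623 = 2513, then multiply by 42 repeatedly:
  42^1294=2513  42^1295=479  42^1296=2003  42^1297=797  42^1298=867
  42^1299=184  42^1300=482  42^1301=2129  42^1302=2466  42^1303=2128
  42^1304=2424  42^1305=364  42^1306=796  42^1307=825  42^1308=2043
  42^1309=2477  42^1310=2590  42^1311=90  42^1312=157
Found 157 at exponent 1312.

1312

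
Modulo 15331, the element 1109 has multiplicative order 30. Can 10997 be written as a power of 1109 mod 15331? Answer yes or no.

10997 ∈ ⟨1109⟩ iff 10997^30 ≡ 1 (mod 15331), since |⟨1109⟩| = 30.
10997^30 mod 15331 = 11902.
Since 11902 ≠ 1, 10997 does not lie in the subgroup.

no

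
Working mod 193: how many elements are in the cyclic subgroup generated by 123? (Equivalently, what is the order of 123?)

192

The order of 123 must divide p − 1 = 192 = 2^6 · 3.
Divisors: 1, 2, 3, 4, 6, 8, 12, 16, 24, 32, 48, 64, 96, 192.
Check each in increasing order: 123^1 ≡ 123;  123^2 ≡ 75;  123^3 ≡ 154;  123^4 ≡ 28;  123^6 ≡ 170;  123^8 ≡ 12;  123^12 ≡ 143;  123^16 ≡ 144;  123^24 ≡ 184;  123^32 ≡ 85;  123^48 ≡ 81;  123^64 ≡ 84;  123^96 ≡ 192;  123^192 ≡ 1.
Smallest exponent giving 1 is 192.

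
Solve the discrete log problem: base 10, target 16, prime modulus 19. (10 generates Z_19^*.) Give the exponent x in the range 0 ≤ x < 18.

Successive powers of 10 modulo 19:
  10^0=1  10^1=10  10^2=5  10^3=12  10^4=6  10^5=3
  10^6=11  10^7=15  10^8=17  10^9=18  10^10=9  10^11=14
  10^12=7  10^13=13  10^14=16
So 10^14 ≡ 16 (mod 19), giving x = 14.

14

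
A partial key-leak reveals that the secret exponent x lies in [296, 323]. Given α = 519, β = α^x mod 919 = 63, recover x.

307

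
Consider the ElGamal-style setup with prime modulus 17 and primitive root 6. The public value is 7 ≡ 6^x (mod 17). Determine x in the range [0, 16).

5

Successive powers of 6 modulo 17:
  6^0=1  6^1=6  6^2=2  6^3=12  6^4=4  6^5=7
So 6^5 ≡ 7 (mod 17), giving x = 5.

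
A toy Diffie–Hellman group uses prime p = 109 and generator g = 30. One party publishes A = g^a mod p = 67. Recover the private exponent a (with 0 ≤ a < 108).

91

Baby-step giant-step with m = ceil(sqrt(108)) = 11.
Baby table (30^j mod 109 for j=0..10):
  0:1  1:30  2:28  3:77  4:21  5:85  6:43  7:91
  8:5  9:41  10:31
Giant step factor: 30^(-11) ≡ 47 (mod 109).
Scan 67·47^i mod 109 for i = 0, 1, …:
  i=0: 67   i=1: 97   i=2: 90   i=3: 88
  i=4: 103   i=5: 45   i=6: 44   i=7: 106
  i=8: 77
Match at i=8, j=3: a = 8·11 + 3 = 91.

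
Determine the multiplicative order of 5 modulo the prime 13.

The order of 5 must divide p − 1 = 12 = 2^2 · 3.
Divisors: 1, 2, 3, 4, 6, 12.
Check each in increasing order: 5^1 ≡ 5;  5^2 ≡ 12;  5^3 ≡ 8;  5^4 ≡ 1.
Smallest exponent giving 1 is 4.

4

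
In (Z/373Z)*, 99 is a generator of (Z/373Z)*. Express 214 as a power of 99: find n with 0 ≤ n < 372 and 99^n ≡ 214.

257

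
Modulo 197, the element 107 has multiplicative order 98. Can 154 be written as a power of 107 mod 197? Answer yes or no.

yes

154 ∈ ⟨107⟩ iff 154^98 ≡ 1 (mod 197), since |⟨107⟩| = 98.
154^98 mod 197 = 1.
Since 1 = 1, 154 lies in the subgroup.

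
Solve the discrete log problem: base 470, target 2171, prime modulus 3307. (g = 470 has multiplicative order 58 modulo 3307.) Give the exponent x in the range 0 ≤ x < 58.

9

Successive powers of 470 modulo 3307:
  470^0=1  470^1=470  470^2=2638  470^3=3042  470^4=1116  470^5=2014
  470^6=778  470^7=1890  470^8=2024  470^9=2171
So 470^9 ≡ 2171 (mod 3307), giving x = 9.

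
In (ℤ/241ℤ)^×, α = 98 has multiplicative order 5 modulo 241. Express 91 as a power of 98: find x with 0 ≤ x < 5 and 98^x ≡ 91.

Successive powers of 98 modulo 241:
  98^0=1  98^1=98  98^2=205  98^3=87  98^4=91
So 98^4 ≡ 91 (mod 241), giving x = 4.

4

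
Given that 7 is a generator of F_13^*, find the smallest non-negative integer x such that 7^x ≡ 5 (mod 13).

Successive powers of 7 modulo 13:
  7^0=1  7^1=7  7^2=10  7^3=5
So 7^3 ≡ 5 (mod 13), giving x = 3.

3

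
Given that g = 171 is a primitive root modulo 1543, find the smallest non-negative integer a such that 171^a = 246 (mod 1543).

52

Baby-step giant-step with m = ceil(sqrt(1542)) = 40.
Baby table (171^j mod 1543 for j=0..39):
  0:1  1:171  2:1467  3:891  4:1147  5:176  6:779  7:511
  8:973  9:1282  10:116  11:1320  12:442  13:1518  14:354  15:357
  16:870  17:642  18:229  19:584  20:1112  21:363  22:353  23:186
  24:946  25:1294  26:625  27:408  28:333  29:1395  30:923  31:447
  32:830  33:1517  34:183  35:433  36:1522  37:1038  38:53  39:1348
Giant step factor: 171^(-40) ≡ 1181 (mod 1543).
Scan 246·1181^i mod 1543 for i = 0, 1, …:
  i=0: 246   i=1: 442
Match at i=1, j=12: a = 1·40 + 12 = 52.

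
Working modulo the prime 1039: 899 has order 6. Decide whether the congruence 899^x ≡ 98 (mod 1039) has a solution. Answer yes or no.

no

⟨899⟩ has order 6; its elements mod 1039 are {1, 140, 141, 898, 899, 1038}.
98 is not in this set.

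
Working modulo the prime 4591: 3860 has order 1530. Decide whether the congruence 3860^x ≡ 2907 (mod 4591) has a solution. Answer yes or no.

no

2907 ∈ ⟨3860⟩ iff 2907^1530 ≡ 1 (mod 4591), since |⟨3860⟩| = 1530.
2907^1530 mod 4591 = 4280.
Since 4280 ≠ 1, 2907 does not lie in the subgroup.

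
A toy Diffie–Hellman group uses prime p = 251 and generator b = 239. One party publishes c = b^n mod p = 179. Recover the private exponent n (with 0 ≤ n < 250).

242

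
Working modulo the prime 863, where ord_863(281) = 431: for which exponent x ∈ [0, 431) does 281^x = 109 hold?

275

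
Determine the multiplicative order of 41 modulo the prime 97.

96

The order of 41 must divide p − 1 = 96 = 2^5 · 3.
Divisors: 1, 2, 3, 4, 6, 8, 12, 16, 24, 32, 48, 96.
Check each in increasing order: 41^1 ≡ 41;  41^2 ≡ 32;  41^3 ≡ 51;  41^4 ≡ 54;  41^6 ≡ 79;  41^8 ≡ 6;  41^12 ≡ 33;  41^16 ≡ 36;  41^24 ≡ 22;  41^32 ≡ 35;  41^48 ≡ 96;  41^96 ≡ 1.
Smallest exponent giving 1 is 96.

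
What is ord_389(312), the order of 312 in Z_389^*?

194

The order of 312 must divide p − 1 = 388 = 2^2 · 97.
Divisors: 1, 2, 4, 97, 194, 388.
Check each in increasing order: 312^1 ≡ 312;  312^2 ≡ 94;  312^4 ≡ 278;  312^97 ≡ 388;  312^194 ≡ 1.
Smallest exponent giving 1 is 194.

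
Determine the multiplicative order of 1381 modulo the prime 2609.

The order of 1381 must divide p − 1 = 2608 = 2^4 · 163.
Divisors: 1, 2, 4, 8, 16, 163, 326, 652, 1304, 2608.
Check each in increasing order: 1381^1 ≡ 1381;  1381^2 ≡ 2591;  1381^4 ≡ 324;  1381^8 ≡ 616;  1381^16 ≡ 1151;  1381^163 ≡ 2338;  1381^326 ≡ 389;  1381^652 ≡ 2608;  1381^1304 ≡ 1.
Smallest exponent giving 1 is 1304.

1304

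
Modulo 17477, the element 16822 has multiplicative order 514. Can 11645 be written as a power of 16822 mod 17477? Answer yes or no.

no

11645 ∈ ⟨16822⟩ iff 11645^514 ≡ 1 (mod 17477), since |⟨16822⟩| = 514.
11645^514 mod 17477 = 12254.
Since 12254 ≠ 1, 11645 does not lie in the subgroup.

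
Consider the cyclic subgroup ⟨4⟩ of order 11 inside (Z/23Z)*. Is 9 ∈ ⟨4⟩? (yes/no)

9 ∈ ⟨4⟩ iff 9^11 ≡ 1 (mod 23), since |⟨4⟩| = 11.
9^11 mod 23 = 1.
Since 1 = 1, 9 lies in the subgroup.

yes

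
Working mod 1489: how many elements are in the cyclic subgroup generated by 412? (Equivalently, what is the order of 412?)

1488

The order of 412 must divide p − 1 = 1488 = 2^4 · 3 · 31.
Divisors: 1, 2, 3, 4, 6, 8, 12, 16, 24, 31, 48, 62, 93, 124, 186, 248, 372, 496, 744, 1488.
Check each in increasing order: 412^1 ≡ 412;  412^2 ≡ 1487;  412^3 ≡ 665;  412^4 ≡ 4;  412^6 ≡ 1481;  412^8 ≡ 16;  412^12 ≡ 64;  412^16 ≡ 256;  412^24 ≡ 1118;  412^31 ≡ 347;  412^48 ≡ 653;  412^62 ≡ 1289;  412^93 ≡ 583;  412^124 ≡ 1286;  412^186 ≡ 397;  412^248 ≡ 1006;  412^372 ≡ 1264;  412^496 ≡ 1005;  412^744 ≡ 1488;  412^1488 ≡ 1.
Smallest exponent giving 1 is 1488.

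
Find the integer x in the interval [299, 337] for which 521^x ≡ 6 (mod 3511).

309

Compute 521^299 mod 3511 = 2827, then multiply by 521 repeatedly:
  521^299=2827  521^300=1758  521^301=3058  521^302=2735  521^303=2980
  521^304=718  521^305=1912  521^306=2539  521^307=2683  521^308=465
  521^309=6
Found 6 at exponent 309.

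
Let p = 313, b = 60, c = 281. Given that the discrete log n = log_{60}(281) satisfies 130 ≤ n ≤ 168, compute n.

146

Compute 60^130 mod 313 = 259, then multiply by 60 repeatedly:
  60^130=259  60^131=203  60^132=286  60^133=258  60^134=143
  60^135=129  60^136=228  60^137=221  60^138=114  60^139=267
  60^140=57  60^141=290  60^142=185  60^143=145  60^144=249
  60^145=229  60^146=281
Found 281 at exponent 146.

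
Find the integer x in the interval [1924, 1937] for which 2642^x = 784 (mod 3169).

1926

Compute 2642^1924 mod 3169 = 576, then multiply by 2642 repeatedly:
  2642^1924=576  2642^1925=672  2642^1926=784
Found 784 at exponent 1926.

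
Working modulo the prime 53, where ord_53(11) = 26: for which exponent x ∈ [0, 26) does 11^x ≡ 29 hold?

25

Successive powers of 11 modulo 53:
  11^0=1  11^1=11  11^2=15  11^3=6  11^4=13  11^5=37
  11^6=36  11^7=25  11^8=10  11^9=4  11^10=44  11^11=7
  11^12=24  11^13=52  11^14=42  11^15=38  11^16=47  11^17=40
  11^18=16  11^19=17  11^20=28  11^21=43  11^22=49  11^23=9
  11^24=46  11^25=29
So 11^25 ≡ 29 (mod 53), giving x = 25.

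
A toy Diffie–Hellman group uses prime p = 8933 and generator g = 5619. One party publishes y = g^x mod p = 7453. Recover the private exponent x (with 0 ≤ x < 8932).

Baby-step giant-step with m = ceil(sqrt(8932)) = 95.
Baby table (5619^j mod 8933 for j=0..94):
  0:1  1:5619  2:3939  3:6200  4:8033  5:7911  6:1301  7:3125
  8:6030  9:8634  10:8256  11:1395  12:4264  13:1110  14:1856  15:4053
  16:3590  17:1496  18:71  19:5897  20:2746  21:2483  22:7564  23:7835
  24:3041  25:7483  26:8279  27:5570  28:5531  29:782  30:7955  31:7346
  32:6714  33:1907  34:4766  35:7953  36:5041  37:7769  38:7373  39:6566
  40:1064  41:2439  42:1519  43:4246  44:7164  45:2418  46:8582  47:1924
  48:2026  49:3452  50:3245  51:1402  52:7865  53:1884  54:591  55:6686
  56:5369  57:1670  58:4080  59:3442  60:653  61:6677  62:8396  63:1951
  64:1878  65:2609  66:918  67:3901  68:7070  69:1279  70:4569  71:8702
  72:6229  73:1257  74:6013  75:2441  76:3824  77:3191  78:1698  79:618
  80:6538  81:4526  82:8276  83:6579  84:2647  85:48  86:1722  87:1479
  88:2811  89:1465  90:4542  91:8850  92:7072  93:3584  94:3514
Giant step factor: 5619^(-95) ≡ 4138 (mod 8933).
Scan 7453·4138^i mod 8933 for i = 0, 1, …:
  i=0: 7453   i=1: 3798   i=2: 2977   i=3: 219
  i=4: 3989   i=5: 7231   i=6: 5261   i=7: 297
  i=8: 5165   i=9: 5034     …   i=56: 4765
  i=57: 2439
Match at i=57, j=41: x = 57·95 + 41 = 5456.

5456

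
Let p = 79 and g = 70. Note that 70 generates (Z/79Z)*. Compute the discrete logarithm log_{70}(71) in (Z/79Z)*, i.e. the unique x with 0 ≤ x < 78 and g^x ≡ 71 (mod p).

45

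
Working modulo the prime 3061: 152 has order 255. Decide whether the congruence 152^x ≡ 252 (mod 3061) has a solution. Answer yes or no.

252 ∈ ⟨152⟩ iff 252^255 ≡ 1 (mod 3061), since |⟨152⟩| = 255.
252^255 mod 3061 = 2500.
Since 2500 ≠ 1, 252 does not lie in the subgroup.

no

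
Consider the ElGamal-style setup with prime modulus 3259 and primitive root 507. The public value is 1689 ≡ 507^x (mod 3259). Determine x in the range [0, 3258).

2045

Baby-step giant-step with m = ceil(sqrt(3258)) = 58.
Baby table (507^j mod 3259 for j=0..57):
  0:1  1:507  2:2847  3:2951  4:276  5:3054  6:353  7:2985
  8:1219  9:2082  10:2917  11:2592  12:767  13:1048  14:119  15:1671
  16:3116  17:2456  18:254  19:1677  20:2899  21:3243  22:1665  23:74
  24:1669  25:2102  26:21  27:870  28:1125  29:50  30:2537  31:2213
  32:895  33:764  34:2786  35:1355  36:2595  37:2288  38:3071  39:2454
  40:2499  41:2501  42:256  43:2691  44:2075  45:2627  46:2217  47:2923
  48:2375  49:1554  50:2459  51:1775  52:441  53:1975  54:812  55:1050
  56:1133  57:847
Giant step factor: 507^(-58) ≡ 2426 (mod 3259).
Scan 1689·2426^i mod 3259 for i = 0, 1, …:
  i=0: 1689   i=1: 951   i=2: 3013   i=3: 2860
  i=4: 3208   i=5: 116   i=6: 1142   i=7: 342
  i=8: 1906   i=9: 2694     …   i=34: 2721
  i=35: 1671
Match at i=35, j=15: x = 35·58 + 15 = 2045.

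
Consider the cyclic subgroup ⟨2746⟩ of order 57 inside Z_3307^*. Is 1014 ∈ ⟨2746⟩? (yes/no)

yes

1014 ∈ ⟨2746⟩ iff 1014^57 ≡ 1 (mod 3307), since |⟨2746⟩| = 57.
1014^57 mod 3307 = 1.
Since 1 = 1, 1014 lies in the subgroup.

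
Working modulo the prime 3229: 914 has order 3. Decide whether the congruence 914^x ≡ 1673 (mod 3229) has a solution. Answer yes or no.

⟨914⟩ has order 3; its elements mod 3229 are {1, 914, 2314}.
1673 is not in this set.

no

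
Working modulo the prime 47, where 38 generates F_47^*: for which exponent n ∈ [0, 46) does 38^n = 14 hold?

Baby-step giant-step with m = ceil(sqrt(46)) = 7.
Baby table (38^j mod 47 for j=0..6):
  0:1  1:38  2:34  3:23  4:28  5:30  6:12
Giant step factor: 38^(-7) ≡ 10 (mod 47).
Scan 14·10^i mod 47 for i = 0, 1, …:
  i=0: 14   i=1: 46   i=2: 37   i=3: 41
  i=4: 34
Match at i=4, j=2: n = 4·7 + 2 = 30.

30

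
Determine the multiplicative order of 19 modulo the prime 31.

15

The order of 19 must divide p − 1 = 30 = 2 · 3 · 5.
Divisors: 1, 2, 3, 5, 6, 10, 15, 30.
Check each in increasing order: 19^1 ≡ 19;  19^2 ≡ 20;  19^3 ≡ 8;  19^5 ≡ 5;  19^6 ≡ 2;  19^10 ≡ 25;  19^15 ≡ 1.
Smallest exponent giving 1 is 15.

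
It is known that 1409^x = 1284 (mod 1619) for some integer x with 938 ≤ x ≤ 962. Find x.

Compute 1409^938 mod 1619 = 1545, then multiply by 1409 repeatedly:
  1409^938=1545  1409^939=969  1409^940=504  1409^941=1014  1409^942=768
  1409^943=620  1409^944=939  1409^945=328  1409^946=737  1409^947=654
  1409^948=275  1409^949=534  1409^950=1190  1409^951=1045  1409^952=734
  1409^953=1284
Found 1284 at exponent 953.

953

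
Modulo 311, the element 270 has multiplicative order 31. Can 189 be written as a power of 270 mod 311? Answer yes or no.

no

189 ∈ ⟨270⟩ iff 189^31 ≡ 1 (mod 311), since |⟨270⟩| = 31.
189^31 mod 311 = 36.
Since 36 ≠ 1, 189 does not lie in the subgroup.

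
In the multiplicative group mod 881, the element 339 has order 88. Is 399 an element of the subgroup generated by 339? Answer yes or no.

yes

399 ∈ ⟨339⟩ iff 399^88 ≡ 1 (mod 881), since |⟨339⟩| = 88.
399^88 mod 881 = 1.
Since 1 = 1, 399 lies in the subgroup.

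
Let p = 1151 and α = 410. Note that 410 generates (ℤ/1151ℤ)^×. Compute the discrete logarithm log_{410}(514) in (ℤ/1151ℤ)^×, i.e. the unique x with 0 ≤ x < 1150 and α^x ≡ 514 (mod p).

Baby-step giant-step with m = ceil(sqrt(1150)) = 34.
Baby table (410^j mod 1151 for j=0..33):
  0:1  1:410  2:54  3:271  4:614  5:822  6:928  7:650
  8:619  9:570  10:47  11:854  12:236  13:76  14:83  15:651
  16:1029  17:624  18:318  19:317  20:1058  21:1004  22:733  23:119
  24:448  25:671  26:21  27:553  28:1134  29:1087  30:233  31:1148
  32:1072  33:989
Giant step factor: 410^(-34) ≡ 126 (mod 1151).
Scan 514·126^i mod 1151 for i = 0, 1, …:
  i=0: 514   i=1: 308   i=2: 825   i=3: 360
  i=4: 471   i=5: 645   i=6: 700   i=7: 724
  i=8: 295   i=9: 338   i=10: 1
Match at i=10, j=0: x = 10·34 + 0 = 340.

340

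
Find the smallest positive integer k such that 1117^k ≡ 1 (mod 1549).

The order of 1117 must divide p − 1 = 1548 = 2^2 · 3^2 · 43.
Divisors: 1, 2, 3, 4, 6, 9, 12, 18, 36, 43, 86, 129, 172, 258, 387, 516, 774, 1548.
Check each in increasing order: 1117^1 ≡ 1117;  1117^2 ≡ 744;  1117^3 ≡ 784;  1117^4 ≡ 543;  1117^6 ≡ 1252;  1117^9 ≡ 1051;  1117^12 ≡ 1465;  1117^18 ≡ 164;  1117^36 ≡ 563;  1117^43 ≡ 635;  1117^86 ≡ 485;  1117^129 ≡ 1273;  1117^172 ≡ 1326;  1117^258 ≡ 275;  1117^387 ≡ 1.
Smallest exponent giving 1 is 387.

387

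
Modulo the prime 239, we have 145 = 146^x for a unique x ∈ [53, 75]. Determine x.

62

Compute 146^53 mod 239 = 115, then multiply by 146 repeatedly:
  146^53=115  146^54=60  146^55=156  146^56=71  146^57=89
  146^58=88  146^59=181  146^60=136  146^61=19  146^62=145
Found 145 at exponent 62.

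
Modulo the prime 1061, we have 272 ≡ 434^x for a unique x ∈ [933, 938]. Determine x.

937

Compute 434^933 mod 1061 = 338, then multiply by 434 repeatedly:
  434^933=338  434^934=274  434^935=84  434^936=382  434^937=272
Found 272 at exponent 937.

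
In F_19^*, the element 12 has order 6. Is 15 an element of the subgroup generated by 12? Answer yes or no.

⟨12⟩ has order 6; its elements mod 19 are {1, 7, 8, 11, 12, 18}.
15 is not in this set.

no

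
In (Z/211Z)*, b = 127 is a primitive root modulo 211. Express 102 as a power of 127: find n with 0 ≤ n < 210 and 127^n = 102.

27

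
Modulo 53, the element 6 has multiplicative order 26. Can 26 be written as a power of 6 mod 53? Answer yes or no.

no

26 ∈ ⟨6⟩ iff 26^26 ≡ 1 (mod 53), since |⟨6⟩| = 26.
26^26 mod 53 = 52.
Since 52 ≠ 1, 26 does not lie in the subgroup.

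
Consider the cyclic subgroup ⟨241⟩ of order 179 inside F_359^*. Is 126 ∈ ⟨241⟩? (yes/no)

no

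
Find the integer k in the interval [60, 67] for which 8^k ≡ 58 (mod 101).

Compute 8^60 mod 101 = 84, then multiply by 8 repeatedly:
  8^60=84  8^61=66  8^62=23  8^63=83  8^64=58
Found 58 at exponent 64.

64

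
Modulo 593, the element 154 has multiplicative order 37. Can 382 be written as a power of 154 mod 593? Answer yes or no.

no

382 ∈ ⟨154⟩ iff 382^37 ≡ 1 (mod 593), since |⟨154⟩| = 37.
382^37 mod 593 = 392.
Since 392 ≠ 1, 382 does not lie in the subgroup.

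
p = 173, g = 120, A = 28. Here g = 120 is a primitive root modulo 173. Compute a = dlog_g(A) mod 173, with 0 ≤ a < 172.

141

Baby-step giant-step with m = ceil(sqrt(172)) = 14.
Baby table (120^j mod 173 for j=0..13):
  0:1  1:120  2:41  3:76  4:124  5:2  6:67  7:82
  8:152  9:75  10:4  11:134  12:164  13:131
Giant step factor: 120^(-14) ≡ 15 (mod 173).
Scan 28·15^i mod 173 for i = 0, 1, …:
  i=0: 28   i=1: 74   i=2: 72   i=3: 42
  i=4: 111   i=5: 108   i=6: 63   i=7: 80
  i=8: 162   i=9: 8   i=10: 120
Match at i=10, j=1: a = 10·14 + 1 = 141.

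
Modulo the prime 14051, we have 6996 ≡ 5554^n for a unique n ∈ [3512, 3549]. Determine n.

Compute 5554^3512 mod 14051 = 729, then multiply by 5554 repeatedly:
  5554^3512=729  5554^3513=2178  5554^3514=12752  5554^3515=7568  5554^3516=6131
  5554^3517=6001  5554^3518=582  5554^3519=698  5554^3520=12667  5554^3521=13212
  5554^3522=5126  5554^3523=2478  5554^3524=6883  5554^3525=9462  5554^3526=1208
  5554^3527=6905  5554^3528=5191  5554^3529=12213  5554^3530=6825  5554^3531=10503
  5554^3532=7961  5554^3533=10948  5554^3534=6515  5554^3535=2985  5554^3536=12561
  5554^3537=579  5554^3538=12138  5554^3539=11805  5554^3540=3004  5554^3541=5679
  5554^3542=10722  5554^3543=1850  5554^3544=3619  5554^3545=6996
Found 6996 at exponent 3545.

3545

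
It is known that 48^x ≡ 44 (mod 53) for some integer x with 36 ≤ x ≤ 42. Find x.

Compute 48^36 mod 53 = 49, then multiply by 48 repeatedly:
  48^36=49  48^37=20  48^38=6  48^39=23  48^40=44
Found 44 at exponent 40.

40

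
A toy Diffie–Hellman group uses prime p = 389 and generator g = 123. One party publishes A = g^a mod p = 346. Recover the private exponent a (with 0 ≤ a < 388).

Baby-step giant-step with m = ceil(sqrt(388)) = 20.
Baby table (123^j mod 389 for j=0..19):
  0:1  1:123  2:347  3:280  4:208  5:299  6:211  7:279
  8:85  9:341  10:320  11:71  12:175  13:130  14:41  15:375
  16:223  17:199  18:359  19:200
Giant step factor: 123^(-20) ≡ 343 (mod 389).
Scan 346·343^i mod 389 for i = 0, 1, …:
  i=0: 346   i=1: 33   i=2: 38   i=3: 197
  i=4: 274   i=5: 233   i=6: 174   i=7: 165
  i=8: 190   i=9: 207     …   i=17: 379
  i=18: 71
Match at i=18, j=11: a = 18·20 + 11 = 371.

371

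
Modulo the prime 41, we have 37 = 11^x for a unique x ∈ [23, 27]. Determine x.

Compute 11^23 mod 41 = 22, then multiply by 11 repeatedly:
  11^23=22  11^24=37
Found 37 at exponent 24.

24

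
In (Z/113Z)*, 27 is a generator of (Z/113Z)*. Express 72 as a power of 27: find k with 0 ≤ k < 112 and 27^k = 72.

50

Baby-step giant-step with m = ceil(sqrt(112)) = 11.
Baby table (27^j mod 113 for j=0..10):
  0:1  1:27  2:51  3:21  4:2  5:54  6:102  7:42
  8:4  9:108  10:91
Giant step factor: 27^(-11) ≡ 74 (mod 113).
Scan 72·74^i mod 113 for i = 0, 1, …:
  i=0: 72   i=1: 17   i=2: 15   i=3: 93
  i=4: 102
Match at i=4, j=6: k = 4·11 + 6 = 50.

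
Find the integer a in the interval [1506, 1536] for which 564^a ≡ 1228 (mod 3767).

1517

Compute 564^1506 mod 3767 = 955, then multiply by 564 repeatedly:
  564^1506=955  564^1507=3706  564^1508=3266  564^1509=3728  564^1510=606
  564^1511=2754  564^1512=1252  564^1513=1699  564^1514=1418  564^1515=1148
  564^1516=3315  564^1517=1228
Found 1228 at exponent 1517.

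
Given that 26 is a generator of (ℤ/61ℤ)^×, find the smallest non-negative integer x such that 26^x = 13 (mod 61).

Successive powers of 26 modulo 61:
  26^0=1  26^1=26  26^2=5  26^3=8  26^4=25  26^5=40
  26^6=3  26^7=17  26^8=15  26^9=24  26^10=14  26^11=59
  26^12=9  26^13=51  26^14=45  26^15=11  26^16=42  26^17=55
  26^18=27  26^19=31  26^20=13
So 26^20 ≡ 13 (mod 61), giving x = 20.

20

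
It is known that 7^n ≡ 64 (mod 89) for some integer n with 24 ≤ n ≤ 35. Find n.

24

Compute 7^24 mod 89 = 64, then multiply by 7 repeatedly:
  7^24=64
Found 64 at exponent 24.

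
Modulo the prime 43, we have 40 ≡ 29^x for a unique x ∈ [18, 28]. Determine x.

Compute 29^18 mod 43 = 16, then multiply by 29 repeatedly:
  29^18=16  29^19=34  29^20=40
Found 40 at exponent 20.

20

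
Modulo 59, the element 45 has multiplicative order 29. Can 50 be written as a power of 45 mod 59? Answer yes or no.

50 ∈ ⟨45⟩ iff 50^29 ≡ 1 (mod 59), since |⟨45⟩| = 29.
50^29 mod 59 = 58.
Since 58 ≠ 1, 50 does not lie in the subgroup.

no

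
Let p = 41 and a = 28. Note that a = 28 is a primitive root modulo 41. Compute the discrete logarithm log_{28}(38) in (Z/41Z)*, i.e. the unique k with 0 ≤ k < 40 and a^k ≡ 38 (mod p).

Successive powers of 28 modulo 41:
  28^0=1  28^1=28  28^2=5  28^3=17  28^4=25  28^5=3
  28^6=2  28^7=15  28^8=10  28^9=34  28^10=9  28^11=6
  28^12=4  28^13=30  28^14=20  28^15=27  28^16=18  28^17=12
  28^18=8  28^19=19  28^20=40  28^21=13  28^22=36  28^23=24
  28^24=16  28^25=38
So 28^25 ≡ 38 (mod 41), giving k = 25.

25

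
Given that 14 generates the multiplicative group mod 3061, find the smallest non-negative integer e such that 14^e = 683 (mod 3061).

Baby-step giant-step with m = ceil(sqrt(3060)) = 56.
Baby table (14^j mod 3061 for j=0..55):
  0:1  1:14  2:196  3:2744  4:1684  5:2149  6:2537  7:1847
  8:1370  9:814  10:2213  11:372  12:2147  13:2509  14:1455  15:2004
  16:507  17:976  18:1420  19:1514  20:2830  21:2888  22:639  23:2824
  24:2804  25:2524  26:1665  27:1883  28:1874  29:1748  30:3045  31:2837
  32:2986  33:2011  34:605  35:2348  36:2262  37:1058  38:2568  39:2281
  40:1324  41:170  42:2380  43:2710  44:1208  45:1607  46:1071  47:2750
  48:1768  49:264  50:635  51:2768  52:2020  53:731  54:1051  55:2470
Giant step factor: 14^(-56) ≡ 724 (mod 3061).
Scan 683·724^i mod 3061 for i = 0, 1, …:
  i=0: 683   i=1: 1671   i=2: 709   i=3: 2129
  i=4: 1713   i=5: 507
Match at i=5, j=16: e = 5·56 + 16 = 296.

296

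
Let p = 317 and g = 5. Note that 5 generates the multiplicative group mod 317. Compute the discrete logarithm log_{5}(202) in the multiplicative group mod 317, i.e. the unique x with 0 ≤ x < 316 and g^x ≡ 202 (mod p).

Baby-step giant-step with m = ceil(sqrt(316)) = 18.
Baby table (5^j mod 317 for j=0..17):
  0:1  1:5  2:25  3:125  4:308  5:272  6:92  7:143
  8:81  9:88  10:123  11:298  12:222  13:159  14:161  15:171
  16:221  17:154
Giant step factor: 5^(-18) ≡ 7 (mod 317).
Scan 202·7^i mod 317 for i = 0, 1, …:
  i=0: 202   i=1: 146   i=2: 71   i=3: 180
  i=4: 309   i=5: 261   i=6: 242   i=7: 109
  i=8: 129   i=9: 269   i=10: 298
Match at i=10, j=11: x = 10·18 + 11 = 191.

191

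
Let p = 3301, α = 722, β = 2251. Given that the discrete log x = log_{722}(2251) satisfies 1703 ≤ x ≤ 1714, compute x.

1709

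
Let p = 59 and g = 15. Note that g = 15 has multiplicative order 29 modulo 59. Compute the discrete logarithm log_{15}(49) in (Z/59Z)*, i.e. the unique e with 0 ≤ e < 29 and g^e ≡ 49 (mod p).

11

Successive powers of 15 modulo 59:
  15^0=1  15^1=15  15^2=48  15^3=12  15^4=3  15^5=45
  15^6=26  15^7=36  15^8=9  15^9=17  15^10=19  15^11=49
So 15^11 ≡ 49 (mod 59), giving e = 11.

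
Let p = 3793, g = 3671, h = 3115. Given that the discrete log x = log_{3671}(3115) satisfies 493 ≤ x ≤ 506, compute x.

Compute 3671^493 mod 3793 = 1828, then multiply by 3671 repeatedly:
  3671^493=1828  3671^494=771  3671^495=763  3671^496=1739  3671^497=250
  3671^498=3637  3671^499=67  3671^500=3205  3671^501=3462  3671^502=2452
  3671^503=503  3671^504=3115
Found 3115 at exponent 504.

504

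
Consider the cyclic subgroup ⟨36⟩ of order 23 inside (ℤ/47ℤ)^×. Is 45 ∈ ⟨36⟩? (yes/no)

⟨36⟩ has order 23; its elements mod 47 are {1, 2, 3, 4, 6, 7, 8, 9, 12, 14, 16, 17, 18, 21, 24, 25, 27, 28, 32, 34, 36, 37, 42}.
45 is not in this set.

no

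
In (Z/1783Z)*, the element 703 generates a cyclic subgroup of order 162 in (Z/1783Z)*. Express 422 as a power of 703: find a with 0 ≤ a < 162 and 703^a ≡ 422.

69

Baby-step giant-step with m = ceil(sqrt(162)) = 13.
Baby table (703^j mod 1783 for j=0..12):
  0:1  1:703  2:318  3:679  4:1276  5:179  6:1027  7:1649
  8:297  9:180  10:1730  11:184  12:976
Giant step factor: 703^(-13) ≡ 1265 (mod 1783).
Scan 422·1265^i mod 1783 for i = 0, 1, …:
  i=0: 422   i=1: 713   i=2: 1530   i=3: 895
  i=4: 1753   i=5: 1276
Match at i=5, j=4: a = 5·13 + 4 = 69.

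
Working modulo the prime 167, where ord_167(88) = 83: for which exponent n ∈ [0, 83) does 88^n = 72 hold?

Baby-step giant-step with m = ceil(sqrt(83)) = 10.
Baby table (88^j mod 167 for j=0..9):
  0:1  1:88  2:62  3:112  4:3  5:97  6:19  7:2
  8:9  9:124
Giant step factor: 88^(-10) ≡ 126 (mod 167).
Scan 72·126^i mod 167 for i = 0, 1, …:
  i=0: 72   i=1: 54   i=2: 124
Match at i=2, j=9: n = 2·10 + 9 = 29.

29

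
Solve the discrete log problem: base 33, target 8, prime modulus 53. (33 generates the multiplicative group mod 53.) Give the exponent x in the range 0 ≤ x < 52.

25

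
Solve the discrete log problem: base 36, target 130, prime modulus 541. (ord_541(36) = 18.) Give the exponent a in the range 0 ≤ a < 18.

Successive powers of 36 modulo 541:
  36^0=1  36^1=36  36^2=214  36^3=130
So 36^3 ≡ 130 (mod 541), giving a = 3.

3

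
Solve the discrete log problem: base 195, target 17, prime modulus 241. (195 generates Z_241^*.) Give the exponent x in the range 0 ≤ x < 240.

33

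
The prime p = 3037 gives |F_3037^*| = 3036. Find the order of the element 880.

The order of 880 must divide p − 1 = 3036 = 2^2 · 3 · 11 · 23.
Divisors: 1, 2, 3, 4, 6, 11, 12, 22, 23, 33, 44, 46, 66, 69, 92, 132, 138, 253, 276, 506, 759, 1012, 1518, 3036.
Check each in increasing order: 880^1 ≡ 880;  880^2 ≡ 3002;  880^3 ≡ 2607;  880^4 ≡ 1225;  880^6 ≡ 2680;  880^11 ≡ 2640;  880^12 ≡ 2932;  880^22 ≡ 2722;  880^23 ≡ 2204;  880^33 ≡ 538;  880^44 ≡ 2041;  880^46 ≡ 1453;  880^66 ≡ 929;  880^69 ≡ 1414;  880^92 ≡ 494;  880^132 ≡ 533;  880^138 ≡ 1050;  880^253 ≡ 2964;  880^276 ≡ 69;  880^506 ≡ 2292;  880^759 ≡ 2756;  880^1012 ≡ 2291;  880^1518 ≡ 3036;  880^3036 ≡ 1.
Smallest exponent giving 1 is 3036.

3036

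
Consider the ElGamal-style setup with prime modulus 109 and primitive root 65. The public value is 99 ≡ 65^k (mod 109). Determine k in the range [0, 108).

101

Baby-step giant-step with m = ceil(sqrt(108)) = 11.
Baby table (65^j mod 109 for j=0..10):
  0:1  1:65  2:83  3:54  4:22  5:13  6:82  7:98
  8:48  9:68  10:60
Giant step factor: 65^(-11) ≡ 59 (mod 109).
Scan 99·59^i mod 109 for i = 0, 1, …:
  i=0: 99   i=1: 64   i=2: 70   i=3: 97
  i=4: 55   i=5: 84   i=6: 51   i=7: 66
  i=8: 79   i=9: 83
Match at i=9, j=2: k = 9·11 + 2 = 101.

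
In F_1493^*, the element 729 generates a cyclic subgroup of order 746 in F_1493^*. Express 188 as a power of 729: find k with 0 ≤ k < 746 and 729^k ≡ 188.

Baby-step giant-step with m = ceil(sqrt(746)) = 28.
Baby table (729^j mod 1493 for j=0..27):
  0:1  1:729  2:1426  3:426  4:10  5:1318  6:823  7:1274
  8:100  9:1236  10:765  11:796  12:1000  13:416  14:185  15:495
  16:1042  17:1174  18:357  19:471  20:1462  21:1289  22:584  23:231
  24:1183  25:946  26:1361  27:817
Giant step factor: 729^(-28) ≡ 1087 (mod 1493).
Scan 188·1087^i mod 1493 for i = 0, 1, …:
  i=0: 188   i=1: 1308   i=2: 460   i=3: 1358
  i=4: 1062   i=5: 305   i=6: 89   i=7: 1191
  i=8: 186   i=9: 627     …   i=13: 540
  i=14: 231
Match at i=14, j=23: k = 14·28 + 23 = 415.

415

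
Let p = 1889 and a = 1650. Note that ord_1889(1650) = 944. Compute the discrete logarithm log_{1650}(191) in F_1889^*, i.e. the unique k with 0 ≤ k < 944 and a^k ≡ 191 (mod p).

519

Baby-step giant-step with m = ceil(sqrt(944)) = 31.
Baby table (1650^j mod 1889 for j=0..30):
  0:1  1:1650  2:451  3:1773  4:1278  5:576  6:233  7:983
  8:1188  9:1307  10:1201  11:89  12:1397  13:470  14:1010  15:402
  16:261  17:1847  18:593  19:1837  20:1094  21:1105  22:365  23:1548
  24:272  25:1107  26:1776  27:561  28:40  29:1774  30:1039
Giant step factor: 1650^(-31) ≡ 1225 (mod 1889).
Scan 191·1225^i mod 1889 for i = 0, 1, …:
  i=0: 191   i=1: 1628   i=2: 1405   i=3: 246
  i=4: 999   i=5: 1592   i=6: 752   i=7: 1257
  i=8: 290   i=9: 118     …   i=15: 1147
  i=16: 1548
Match at i=16, j=23: k = 16·31 + 23 = 519.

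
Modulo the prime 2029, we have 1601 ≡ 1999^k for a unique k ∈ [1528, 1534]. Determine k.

1531

Compute 1999^1528 mod 2029 = 1463, then multiply by 1999 repeatedly:
  1999^1528=1463  1999^1529=748  1999^1530=1908  1999^1531=1601
Found 1601 at exponent 1531.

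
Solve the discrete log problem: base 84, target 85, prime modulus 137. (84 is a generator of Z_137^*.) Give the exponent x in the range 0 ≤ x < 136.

Baby-step giant-step with m = ceil(sqrt(136)) = 12.
Baby table (84^j mod 137 for j=0..11):
  0:1  1:84  2:69  3:42  4:103  5:21  6:120  7:79
  8:60  9:108  10:30  11:54
Giant step factor: 84^(-12) ≡ 64 (mod 137).
Scan 85·64^i mod 137 for i = 0, 1, …:
  i=0: 85   i=1: 97   i=2: 43   i=3: 12
  i=4: 83   i=5: 106   i=6: 71   i=7: 23
  i=8: 102   i=9: 89   i=10: 79
Match at i=10, j=7: x = 10·12 + 7 = 127.

127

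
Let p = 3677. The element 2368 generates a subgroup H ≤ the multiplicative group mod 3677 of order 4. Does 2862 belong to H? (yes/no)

no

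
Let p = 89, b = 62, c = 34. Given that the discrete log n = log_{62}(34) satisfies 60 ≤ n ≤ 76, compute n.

Compute 62^60 mod 89 = 81, then multiply by 62 repeatedly:
  62^60=81  62^61=38  62^62=42  62^63=23  62^64=2
  62^65=35  62^66=34
Found 34 at exponent 66.

66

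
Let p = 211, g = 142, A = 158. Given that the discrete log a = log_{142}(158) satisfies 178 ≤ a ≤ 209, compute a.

187

Compute 142^178 mod 211 = 59, then multiply by 142 repeatedly:
  142^178=59  142^179=149  142^180=58  142^181=7  142^182=150
  142^183=200  142^184=126  142^185=168  142^186=13  142^187=158
Found 158 at exponent 187.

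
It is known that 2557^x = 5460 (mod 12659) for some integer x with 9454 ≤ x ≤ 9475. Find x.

9462

Compute 2557^9454 mod 12659 = 7515, then multiply by 2557 repeatedly:
  2557^9454=7515  2557^9455=12152  2557^9456=7478  2557^9457=6156  2557^9458=5755
  2557^9459=5777  2557^9460=11395  2557^9461=8656  2557^9462=5460
Found 5460 at exponent 9462.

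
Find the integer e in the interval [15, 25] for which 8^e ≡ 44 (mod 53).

20

Compute 8^15 mod 53 = 41, then multiply by 8 repeatedly:
  8^15=41  8^16=10  8^17=27  8^18=4  8^19=32
  8^20=44
Found 44 at exponent 20.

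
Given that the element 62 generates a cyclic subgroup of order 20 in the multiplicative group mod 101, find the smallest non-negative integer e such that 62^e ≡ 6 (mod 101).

2

Successive powers of 62 modulo 101:
  62^0=1  62^1=62  62^2=6
So 62^2 ≡ 6 (mod 101), giving e = 2.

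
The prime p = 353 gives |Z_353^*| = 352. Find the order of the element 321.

88

The order of 321 must divide p − 1 = 352 = 2^5 · 11.
Divisors: 1, 2, 4, 8, 11, 16, 22, 32, 44, 88, 176, 352.
Check each in increasing order: 321^1 ≡ 321;  321^2 ≡ 318;  321^4 ≡ 166;  321^8 ≡ 22;  321^11 ≡ 283;  321^16 ≡ 131;  321^22 ≡ 311;  321^32 ≡ 217;  321^44 ≡ 352;  321^88 ≡ 1.
Smallest exponent giving 1 is 88.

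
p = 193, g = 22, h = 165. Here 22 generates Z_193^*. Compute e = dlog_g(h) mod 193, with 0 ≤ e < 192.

Baby-step giant-step with m = ceil(sqrt(192)) = 14.
Baby table (22^j mod 193 for j=0..13):
  0:1  1:22  2:98  3:33  4:147  5:146  6:124  7:26
  8:186  9:39  10:86  11:155  12:129  13:136
Giant step factor: 22^(-14) ≡ 2 (mod 193).
Scan 165·2^i mod 193 for i = 0, 1, …:
  i=0: 165   i=1: 137   i=2: 81   i=3: 162
  i=4: 131   i=5: 69   i=6: 138   i=7: 83
  i=8: 166   i=9: 139   i=10: 85   i=11: 170
  i=12: 147
Match at i=12, j=4: e = 12·14 + 4 = 172.

172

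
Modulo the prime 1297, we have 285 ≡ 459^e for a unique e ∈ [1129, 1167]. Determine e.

1157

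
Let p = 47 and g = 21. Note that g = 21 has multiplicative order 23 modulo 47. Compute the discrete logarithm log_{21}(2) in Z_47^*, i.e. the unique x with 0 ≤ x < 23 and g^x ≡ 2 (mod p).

Successive powers of 21 modulo 47:
  21^0=1  21^1=21  21^2=18  21^3=2
So 21^3 ≡ 2 (mod 47), giving x = 3.

3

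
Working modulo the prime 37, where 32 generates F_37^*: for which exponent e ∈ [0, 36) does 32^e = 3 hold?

34

Successive powers of 32 modulo 37:
  32^0=1  32^1=32  32^2=25  32^3=23  32^4=33  32^5=20
  32^6=11  32^7=19  32^8=16  32^9=31  32^10=30  32^11=35
  32^12=10  32^13=24  32^14=28  32^15=8  32^16=34  32^17=15
  32^18=36  32^19=5  32^20=12  32^21=14  32^22=4  32^23=17
  32^24=26  32^25=18  32^26=21  32^27=6  32^28=7  32^29=2
  32^30=27  32^31=13  32^32=9  32^33=29  32^34=3
So 32^34 ≡ 3 (mod 37), giving e = 34.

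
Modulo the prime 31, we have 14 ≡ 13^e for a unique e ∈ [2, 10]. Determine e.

2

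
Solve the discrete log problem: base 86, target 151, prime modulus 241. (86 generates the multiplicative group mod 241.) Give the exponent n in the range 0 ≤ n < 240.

Baby-step giant-step with m = ceil(sqrt(240)) = 16.
Baby table (86^j mod 241 for j=0..15):
  0:1  1:86  2:166  3:57  4:82  5:63  6:116  7:95
  8:217  9:105  10:113  11:78  12:201  13:175  14:108  15:130
Giant step factor: 86^(-16) ≡ 100 (mod 241).
Scan 151·100^i mod 241 for i = 0, 1, …:
  i=0: 151   i=1: 158   i=2: 135   i=3: 4
  i=4: 159   i=5: 235   i=6: 123   i=7: 9
  i=8: 177   i=9: 107   i=10: 96   i=11: 201
Match at i=11, j=12: n = 11·16 + 12 = 188.

188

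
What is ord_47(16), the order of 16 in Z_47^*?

23

The order of 16 must divide p − 1 = 46 = 2 · 23.
Divisors: 1, 2, 23, 46.
Check each in increasing order: 16^1 ≡ 16;  16^2 ≡ 21;  16^23 ≡ 1.
Smallest exponent giving 1 is 23.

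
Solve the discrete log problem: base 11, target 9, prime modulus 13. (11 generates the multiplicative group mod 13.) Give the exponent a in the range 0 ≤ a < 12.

8

Successive powers of 11 modulo 13:
  11^0=1  11^1=11  11^2=4  11^3=5  11^4=3  11^5=7
  11^6=12  11^7=2  11^8=9
So 11^8 ≡ 9 (mod 13), giving a = 8.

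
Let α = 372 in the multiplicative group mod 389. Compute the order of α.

194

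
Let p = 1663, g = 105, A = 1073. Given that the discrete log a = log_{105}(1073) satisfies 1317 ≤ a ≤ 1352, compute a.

Compute 105^1317 mod 1663 = 764, then multiply by 105 repeatedly:
  105^1317=764  105^1318=396  105^1319=5  105^1320=525  105^1321=246
  105^1322=885  105^1323=1460  105^1324=304  105^1325=323  105^1326=655
  105^1327=592  105^1328=629  105^1329=1188  105^1330=15  105^1331=1575
  105^1332=738  105^1333=992  105^1334=1054  105^1335=912  105^1336=969
  105^1337=302  105^1338=113  105^1339=224  105^1340=238  105^1341=45
  105^1342=1399  105^1343=551  105^1344=1313  105^1345=1499  105^1346=1073
Found 1073 at exponent 1346.

1346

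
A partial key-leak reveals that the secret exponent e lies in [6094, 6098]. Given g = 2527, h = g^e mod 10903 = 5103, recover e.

6097

Compute 2527^6094 mod 10903 = 2605, then multiply by 2527 repeatedly:
  2527^6094=2605  2527^6095=8326  2527^6096=7915  2527^6097=5103
Found 5103 at exponent 6097.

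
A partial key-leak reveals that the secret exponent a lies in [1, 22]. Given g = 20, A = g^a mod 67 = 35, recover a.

Compute 20^1 mod 67 = 20, then multiply by 20 repeatedly:
  20^1=20  20^2=65  20^3=27  20^4=4  20^5=13
  20^6=59  20^7=41  20^8=16  20^9=52  20^10=35
Found 35 at exponent 10.

10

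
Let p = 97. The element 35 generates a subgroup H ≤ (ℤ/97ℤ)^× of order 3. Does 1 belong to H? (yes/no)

yes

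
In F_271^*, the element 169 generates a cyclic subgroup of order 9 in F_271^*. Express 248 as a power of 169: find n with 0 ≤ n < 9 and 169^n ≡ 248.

7

Successive powers of 169 modulo 271:
  169^0=1  169^1=169  169^2=106  169^3=28  169^4=125  169^5=258
  169^6=242  169^7=248
So 169^7 ≡ 248 (mod 271), giving n = 7.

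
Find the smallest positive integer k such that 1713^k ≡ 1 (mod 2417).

2416

The order of 1713 must divide p − 1 = 2416 = 2^4 · 151.
Divisors: 1, 2, 4, 8, 16, 151, 302, 604, 1208, 2416.
Check each in increasing order: 1713^1 ≡ 1713;  1713^2 ≡ 131;  1713^4 ≡ 242;  1713^8 ≡ 556;  1713^16 ≡ 2177;  1713^151 ≡ 2350;  1713^302 ≡ 2072;  1713^604 ≡ 592;  1713^1208 ≡ 2416;  1713^2416 ≡ 1.
Smallest exponent giving 1 is 2416.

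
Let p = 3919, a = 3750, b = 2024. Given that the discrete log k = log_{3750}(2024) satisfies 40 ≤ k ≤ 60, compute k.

54

Compute 3750^40 mod 3919 = 1933, then multiply by 3750 repeatedly:
  3750^40=1933  3750^41=2519  3750^42=1460  3750^43=157  3750^44=900
  3750^45=741  3750^46=179  3750^47=1101  3750^48=2043  3750^49=3524
  3750^50=132  3750^51=1206  3750^52=3893  3750^53=475  3750^54=2024
Found 2024 at exponent 54.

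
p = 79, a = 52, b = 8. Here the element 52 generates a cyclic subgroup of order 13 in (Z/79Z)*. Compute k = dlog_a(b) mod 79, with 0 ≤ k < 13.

4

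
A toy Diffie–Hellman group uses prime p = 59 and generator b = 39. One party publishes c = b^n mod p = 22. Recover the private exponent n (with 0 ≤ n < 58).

Baby-step giant-step with m = ceil(sqrt(58)) = 8.
Baby table (39^j mod 59 for j=0..7):
  0:1  1:39  2:46  3:24  4:51  5:42  6:45  7:44
Giant step factor: 39^(-8) ≡ 12 (mod 59).
Scan 22·12^i mod 59 for i = 0, 1, …:
  i=0: 22   i=1: 28   i=2: 41   i=3: 20
  i=4: 4   i=5: 48   i=6: 45
Match at i=6, j=6: n = 6·8 + 6 = 54.

54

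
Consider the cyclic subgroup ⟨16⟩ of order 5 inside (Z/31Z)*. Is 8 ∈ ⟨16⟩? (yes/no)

yes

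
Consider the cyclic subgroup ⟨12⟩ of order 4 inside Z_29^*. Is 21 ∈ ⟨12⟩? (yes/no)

⟨12⟩ has order 4; its elements mod 29 are {1, 12, 17, 28}.
21 is not in this set.

no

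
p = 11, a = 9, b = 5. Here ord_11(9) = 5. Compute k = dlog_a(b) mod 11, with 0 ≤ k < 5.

4

Successive powers of 9 modulo 11:
  9^0=1  9^1=9  9^2=4  9^3=3  9^4=5
So 9^4 ≡ 5 (mod 11), giving k = 4.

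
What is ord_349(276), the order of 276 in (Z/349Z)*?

The order of 276 must divide p − 1 = 348 = 2^2 · 3 · 29.
Divisors: 1, 2, 3, 4, 6, 12, 29, 58, 87, 116, 174, 348.
Check each in increasing order: 276^1 ≡ 276;  276^2 ≡ 94;  276^3 ≡ 118;  276^4 ≡ 111;  276^6 ≡ 313;  276^12 ≡ 249;  276^29 ≡ 122;  276^58 ≡ 226;  276^87 ≡ 1.
Smallest exponent giving 1 is 87.

87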